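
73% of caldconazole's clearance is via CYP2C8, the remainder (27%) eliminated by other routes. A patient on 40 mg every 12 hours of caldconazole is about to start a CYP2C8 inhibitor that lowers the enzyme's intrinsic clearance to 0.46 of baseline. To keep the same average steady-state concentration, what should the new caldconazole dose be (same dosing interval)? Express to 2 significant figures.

24 mg

The CYP2C8 pathway (73% of clearance) drops to 0.46× activity: 0.73 × 0.46 = 0.3358.
Non-CYP routes (27%) are unchanged.
Relative clearance = 0.3358 + 0.27 = 0.6058.
Css,avg = (dose rate)/CL, so holding Css fixed requires dose ∝ CL: 40 × 0.6058 = 24 mg.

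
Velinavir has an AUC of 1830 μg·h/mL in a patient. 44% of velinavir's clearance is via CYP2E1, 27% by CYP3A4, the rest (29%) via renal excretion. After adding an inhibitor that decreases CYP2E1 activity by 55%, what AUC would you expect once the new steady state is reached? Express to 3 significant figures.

2.41 × 10³ μg·h/mL

CYP2E1: 0.44 × 0.45 = 0.198
CYP3A4: 0.27 (unchanged)
Other: 0.29 (unchanged)
New clearance relative to baseline: 0.198 + 0.27 + 0.29 = 0.758.
With dosing unchanged, AUC scales as 1/CL: 1830 / 0.758 = 2.41 × 10³ μg·h/mL.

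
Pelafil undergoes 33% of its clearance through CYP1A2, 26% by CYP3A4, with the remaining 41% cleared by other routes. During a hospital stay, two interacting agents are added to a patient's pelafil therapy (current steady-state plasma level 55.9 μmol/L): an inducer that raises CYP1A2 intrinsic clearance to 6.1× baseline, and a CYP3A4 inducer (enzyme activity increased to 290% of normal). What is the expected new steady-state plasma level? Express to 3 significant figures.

The CYP1A2 pathway (33% of clearance) increases to 6.1× activity: 0.33 × 6.1 = 2.013.
The CYP3A4 pathway (26% of clearance) is boosted to 2.9× activity: 0.26 × 2.9 = 0.754.
Non-CYP routes (41%) are unchanged.
CL_new/CL_old = 2.013 + 0.754 + 0.41 = 3.177.
New steady-state plasma level = 55.9 / 3.177 = 17.6 μmol/L (concentration scales inversely with clearance).

17.6 μmol/L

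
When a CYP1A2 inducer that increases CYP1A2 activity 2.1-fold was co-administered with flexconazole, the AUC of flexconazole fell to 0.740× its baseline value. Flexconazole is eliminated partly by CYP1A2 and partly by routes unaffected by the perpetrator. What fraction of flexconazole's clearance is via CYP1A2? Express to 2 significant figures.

0.32

Call the CYP1A2 fraction fm. After the interaction, CL_new/CL_old = fm × 2.1 + (1 − fm).
AUC ratio = 1 / (new CL fraction), so new CL fraction = 1 / 0.740 = 1.351.
fm × 2.1 + 1 − fm = 1.351  ⇒  fm × (2.1 − 1) = 0.3514  ⇒  fm = 0.32.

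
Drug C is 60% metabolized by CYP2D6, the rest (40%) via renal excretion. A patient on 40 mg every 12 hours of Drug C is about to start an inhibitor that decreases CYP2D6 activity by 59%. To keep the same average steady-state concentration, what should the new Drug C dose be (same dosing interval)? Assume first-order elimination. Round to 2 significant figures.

26 mg

The CYP2D6 pathway (60% of clearance) drops to 0.41× activity: 0.6 × 0.41 = 0.246.
Non-CYP routes (40%) are unchanged.
New clearance relative to baseline: 0.246 + 0.4 = 0.646.
Exposure is unchanged when dose changes in proportion to clearance. New dose = 40 mg × 0.646 = 26 mg.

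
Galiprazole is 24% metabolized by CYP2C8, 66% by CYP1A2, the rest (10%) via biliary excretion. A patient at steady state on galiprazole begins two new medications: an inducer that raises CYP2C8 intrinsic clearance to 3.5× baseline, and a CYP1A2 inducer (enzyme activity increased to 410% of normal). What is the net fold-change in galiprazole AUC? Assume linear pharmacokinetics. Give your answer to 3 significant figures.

CYP2C8: 0.24 × 3.5 = 0.84
CYP1A2: 0.66 × 4.1 = 2.706
Other: 0.1 (unchanged)
New clearance relative to baseline: 0.84 + 2.706 + 0.1 = 3.646.
Net AUC ratio = 1 / 3.646 = 0.274.

0.274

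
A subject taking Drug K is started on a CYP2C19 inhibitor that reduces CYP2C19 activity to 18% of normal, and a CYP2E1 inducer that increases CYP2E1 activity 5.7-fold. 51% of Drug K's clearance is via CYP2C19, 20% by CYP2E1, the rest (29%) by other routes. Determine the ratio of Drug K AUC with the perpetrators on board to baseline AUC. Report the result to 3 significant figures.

0.657

The CYP2C19 pathway (51% of clearance) drops to 0.18× activity: 0.51 × 0.18 = 0.0918.
The CYP2E1 pathway (20% of clearance) is boosted to 5.7× activity: 0.2 × 5.7 = 1.14.
Non-CYP routes (29%) are unchanged.
CL_new/CL_old = 0.0918 + 1.14 + 0.29 = 1.5218.
AUC ∝ 1/CL: fold-change = 1 / 1.5218 = 0.657.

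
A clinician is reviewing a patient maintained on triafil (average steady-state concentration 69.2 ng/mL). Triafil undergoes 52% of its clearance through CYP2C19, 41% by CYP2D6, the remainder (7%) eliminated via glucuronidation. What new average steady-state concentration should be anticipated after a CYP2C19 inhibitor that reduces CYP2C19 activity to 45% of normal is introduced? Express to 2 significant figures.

97 ng/mL

The CYP2C19 pathway (52% of clearance) is reduced to 0.45× activity: 0.52 × 0.45 = 0.234.
CYP2D6 (41%) and the residual 7% are unaffected.
New clearance relative to baseline: 0.234 + 0.41 + 0.07 = 0.714.
Average steady-state concentration ∝ 1/CL, so new value = 69.2 / 0.714 = 97 ng/mL.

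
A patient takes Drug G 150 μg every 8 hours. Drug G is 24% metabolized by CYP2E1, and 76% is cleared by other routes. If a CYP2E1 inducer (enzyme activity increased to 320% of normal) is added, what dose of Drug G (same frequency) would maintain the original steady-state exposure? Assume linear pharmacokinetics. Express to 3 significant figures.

The CYP2E1 pathway (24% of clearance) is boosted to 3.2× activity: 0.24 × 3.2 = 0.768.
The remaining 76% of clearance is unaffected.
New clearance relative to baseline: 0.768 + 0.76 = 1.528.
To maintain the same steady-state level, dose must scale with clearance: new dose = 150 × 1.528 = 229 μg.

229 μg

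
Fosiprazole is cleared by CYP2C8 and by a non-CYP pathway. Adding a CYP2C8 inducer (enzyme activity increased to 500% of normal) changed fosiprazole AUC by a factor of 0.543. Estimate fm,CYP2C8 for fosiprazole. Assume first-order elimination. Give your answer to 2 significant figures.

0.21

Call the CYP2C8 fraction fm. After the interaction, CL_new/CL_old = fm × 5 + (1 − fm).
AUC ratio = 1 / (new CL fraction), so new CL fraction = 1 / 0.543 = 1.842.
fm × 5 + 1 − fm = 1.842  ⇒  fm × (5 − 1) = 0.8416  ⇒  fm = 0.21.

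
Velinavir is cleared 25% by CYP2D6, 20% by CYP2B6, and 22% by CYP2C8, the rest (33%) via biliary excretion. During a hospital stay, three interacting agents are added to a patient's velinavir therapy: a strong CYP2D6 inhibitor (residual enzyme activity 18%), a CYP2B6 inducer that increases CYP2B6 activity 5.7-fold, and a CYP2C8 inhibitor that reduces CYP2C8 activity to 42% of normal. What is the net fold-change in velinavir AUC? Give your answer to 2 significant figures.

The CYP2D6 pathway (25% of clearance) drops to 0.18× activity: 0.25 × 0.18 = 0.045.
The CYP2B6 pathway (20% of clearance) is boosted to 5.7× activity: 0.2 × 5.7 = 1.14.
The CYP2C8 pathway (22% of clearance) is reduced to 0.42× activity: 0.22 × 0.42 = 0.0924.
Non-CYP routes (33%) are unchanged.
Relative clearance = 0.045 + 1.14 + 0.0924 + 0.33 = 1.6074.
Net AUC ratio = 1 / 1.6074 = 0.62.

0.62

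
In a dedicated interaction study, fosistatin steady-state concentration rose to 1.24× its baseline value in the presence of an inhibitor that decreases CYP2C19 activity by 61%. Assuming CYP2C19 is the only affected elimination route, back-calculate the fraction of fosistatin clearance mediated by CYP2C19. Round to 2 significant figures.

0.32

Let fm be the CYP2C19 fraction. New clearance relative to baseline = fm × 0.39 + (1 − fm).
Steady-state concentration ratio = 1 / (new CL fraction), so new CL fraction = 1 / 1.24 = 0.8065.
fm × 0.39 + 1 − fm = 0.8065  ⇒  fm × (0.39 − 1) = −0.1935  ⇒  fm = 0.32.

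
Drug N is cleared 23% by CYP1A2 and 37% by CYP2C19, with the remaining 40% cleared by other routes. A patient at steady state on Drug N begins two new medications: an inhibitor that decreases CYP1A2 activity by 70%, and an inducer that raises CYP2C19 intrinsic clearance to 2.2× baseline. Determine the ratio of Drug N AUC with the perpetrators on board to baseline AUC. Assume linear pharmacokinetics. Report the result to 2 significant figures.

0.78

CYP1A2: 0.23 × 0.3 = 0.069
CYP2C19: 0.37 × 2.2 = 0.814
Other: 0.4 (unchanged)
Relative clearance = 0.069 + 0.814 + 0.4 = 1.283.
AUC ∝ 1/CL: fold-change = 1 / 1.283 = 0.78.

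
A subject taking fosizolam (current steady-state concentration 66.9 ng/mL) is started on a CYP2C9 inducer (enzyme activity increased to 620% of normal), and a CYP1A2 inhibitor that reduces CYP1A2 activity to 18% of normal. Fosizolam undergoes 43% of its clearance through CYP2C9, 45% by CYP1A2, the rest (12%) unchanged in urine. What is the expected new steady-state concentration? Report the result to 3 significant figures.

The CYP2C9 pathway (43% of clearance) rises to 6.2× activity: 0.43 × 6.2 = 2.666.
The CYP1A2 pathway (45% of clearance) drops to 0.18× activity: 0.45 × 0.18 = 0.081.
Non-CYP routes (12%) are unchanged.
Relative clearance = 2.666 + 0.081 + 0.12 = 2.867.
Dividing the baseline by the relative clearance: 66.9 / 2.867 = 23.3 ng/mL.

23.3 ng/mL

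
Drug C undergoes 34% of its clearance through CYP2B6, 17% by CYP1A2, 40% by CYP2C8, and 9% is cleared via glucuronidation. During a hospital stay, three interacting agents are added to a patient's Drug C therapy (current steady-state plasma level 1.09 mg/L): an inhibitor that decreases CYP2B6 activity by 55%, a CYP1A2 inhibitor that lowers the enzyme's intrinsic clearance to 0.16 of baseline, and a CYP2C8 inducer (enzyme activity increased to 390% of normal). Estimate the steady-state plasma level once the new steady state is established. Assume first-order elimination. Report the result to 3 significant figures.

The CYP2B6 pathway (34% of clearance) is reduced to 0.45× activity: 0.34 × 0.45 = 0.153.
The CYP1A2 pathway (17% of clearance) is reduced to 0.16× activity: 0.17 × 0.16 = 0.0272.
The CYP2C8 pathway (40% of clearance) rises to 3.9× activity: 0.4 × 3.9 = 1.56.
The remaining 9% of clearance is unaffected.
Relative clearance = 0.153 + 0.0272 + 1.56 + 0.09 = 1.8302.
Dividing the baseline by the relative clearance: 1.09 / 1.8302 = 0.596 mg/L.

0.596 mg/L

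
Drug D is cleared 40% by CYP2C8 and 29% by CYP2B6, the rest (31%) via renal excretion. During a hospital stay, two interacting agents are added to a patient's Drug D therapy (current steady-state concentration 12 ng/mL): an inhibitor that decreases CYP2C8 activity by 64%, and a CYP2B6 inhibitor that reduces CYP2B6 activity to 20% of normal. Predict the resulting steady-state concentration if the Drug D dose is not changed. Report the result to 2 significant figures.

CYP2C8: 0.4 × 0.36 = 0.144
CYP2B6: 0.29 × 0.2 = 0.058
Other: 0.31 (unchanged)
New clearance relative to baseline: 0.144 + 0.058 + 0.31 = 0.512.
Dividing the baseline by the relative clearance: 12 / 0.512 = 23 ng/mL.

23 ng/mL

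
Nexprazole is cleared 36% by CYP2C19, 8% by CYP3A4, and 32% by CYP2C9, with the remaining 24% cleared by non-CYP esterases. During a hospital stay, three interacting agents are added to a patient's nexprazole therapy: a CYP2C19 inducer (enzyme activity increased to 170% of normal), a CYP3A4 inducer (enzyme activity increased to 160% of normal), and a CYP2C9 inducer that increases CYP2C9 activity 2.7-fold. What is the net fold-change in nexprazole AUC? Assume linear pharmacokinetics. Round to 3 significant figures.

0.542

The CYP2C19 pathway (36% of clearance) rises to 1.7× activity: 0.36 × 1.7 = 0.612.
The CYP3A4 pathway (8% of clearance) increases to 1.6× activity: 0.08 × 1.6 = 0.128.
The CYP2C9 pathway (32% of clearance) rises to 2.7× activity: 0.32 × 2.7 = 0.864.
Non-CYP routes (24%) are unchanged.
CL_new/CL_old = 0.612 + 0.128 + 0.864 + 0.24 = 1.844.
Net AUC ratio = 1 / 1.844 = 0.542.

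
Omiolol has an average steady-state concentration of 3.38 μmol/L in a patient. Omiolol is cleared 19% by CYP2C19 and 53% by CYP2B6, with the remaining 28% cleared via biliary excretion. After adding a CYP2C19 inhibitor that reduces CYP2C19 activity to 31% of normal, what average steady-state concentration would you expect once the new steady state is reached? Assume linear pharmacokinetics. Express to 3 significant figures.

CYP2C19: 0.19 × 0.31 = 0.0589
CYP2B6: 0.53 (unchanged)
Other: 0.28 (unchanged)
New clearance relative to baseline: 0.0589 + 0.53 + 0.28 = 0.8689.
New average steady-state concentration = baseline ÷ relative clearance = 3.38 / 0.8689 = 3.89 μmol/L.

3.89 μmol/L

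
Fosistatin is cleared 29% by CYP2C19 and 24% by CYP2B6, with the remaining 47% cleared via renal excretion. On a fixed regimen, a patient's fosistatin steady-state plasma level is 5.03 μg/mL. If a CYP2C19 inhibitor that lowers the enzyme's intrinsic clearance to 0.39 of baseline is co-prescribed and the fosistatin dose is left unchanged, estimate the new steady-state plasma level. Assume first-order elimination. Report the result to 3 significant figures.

The CYP2C19 pathway (29% of clearance) drops to 0.39× activity: 0.29 × 0.39 = 0.1131.
CYP2B6 (24%) and the residual 47% are unaffected.
Relative clearance = 0.1131 + 0.24 + 0.47 = 0.8231.
With dosing unchanged, steady-state plasma level scales as 1/CL: 5.03 / 0.8231 = 6.11 μg/mL.

6.11 μg/mL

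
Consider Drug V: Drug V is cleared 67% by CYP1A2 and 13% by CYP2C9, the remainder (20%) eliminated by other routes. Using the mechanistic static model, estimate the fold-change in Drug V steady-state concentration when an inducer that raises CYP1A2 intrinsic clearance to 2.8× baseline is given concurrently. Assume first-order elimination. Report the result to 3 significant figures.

0.453

The CYP1A2 pathway (67% of clearance) rises to 2.8× activity: 0.67 × 2.8 = 1.876.
CYP2C9 (13%) and the residual 20% are unaffected.
New clearance relative to baseline: 1.876 + 0.13 + 0.2 = 2.206.
Steady-state concentration is inversely proportional to clearance, so the fold-change is 1 / 2.206 = 0.453.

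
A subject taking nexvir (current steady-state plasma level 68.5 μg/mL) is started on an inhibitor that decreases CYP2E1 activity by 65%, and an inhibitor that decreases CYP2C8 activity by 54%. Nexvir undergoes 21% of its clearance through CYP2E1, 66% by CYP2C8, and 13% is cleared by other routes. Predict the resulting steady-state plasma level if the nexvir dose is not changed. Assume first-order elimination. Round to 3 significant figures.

135 μg/mL

CYP2E1: 0.21 × 0.35 = 0.0735
CYP2C8: 0.66 × 0.46 = 0.3036
Other: 0.13 (unchanged)
CL_new/CL_old = 0.0735 + 0.3036 + 0.13 = 0.5071.
Steady-state plasma level ∝ 1/CL: new value = 68.5 / 0.5071 = 135 μg/mL.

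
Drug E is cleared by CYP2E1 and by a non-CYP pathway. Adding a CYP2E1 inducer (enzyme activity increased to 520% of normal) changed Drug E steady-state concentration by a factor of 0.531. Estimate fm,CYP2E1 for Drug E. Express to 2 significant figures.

CL'/CL = 1 / 0.531 = 1.883
5.2·fm + (1 − fm) = 1.883
fm = (1.883 − 1) / (5.2 − 1) = 0.21

0.21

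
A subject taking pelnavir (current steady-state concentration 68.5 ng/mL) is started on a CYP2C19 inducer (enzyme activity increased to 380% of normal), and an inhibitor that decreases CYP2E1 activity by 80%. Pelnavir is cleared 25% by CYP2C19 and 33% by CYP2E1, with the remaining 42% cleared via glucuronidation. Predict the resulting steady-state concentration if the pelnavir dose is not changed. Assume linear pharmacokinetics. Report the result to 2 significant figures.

48 ng/mL

The CYP2C19 pathway (25% of clearance) rises to 3.8× activity: 0.25 × 3.8 = 0.95.
The CYP2E1 pathway (33% of clearance) drops to 0.2× activity: 0.33 × 0.2 = 0.066.
The remaining 42% of clearance is unaffected.
Relative clearance = 0.95 + 0.066 + 0.42 = 1.436.
Dividing the baseline by the relative clearance: 68.5 / 1.436 = 48 ng/mL.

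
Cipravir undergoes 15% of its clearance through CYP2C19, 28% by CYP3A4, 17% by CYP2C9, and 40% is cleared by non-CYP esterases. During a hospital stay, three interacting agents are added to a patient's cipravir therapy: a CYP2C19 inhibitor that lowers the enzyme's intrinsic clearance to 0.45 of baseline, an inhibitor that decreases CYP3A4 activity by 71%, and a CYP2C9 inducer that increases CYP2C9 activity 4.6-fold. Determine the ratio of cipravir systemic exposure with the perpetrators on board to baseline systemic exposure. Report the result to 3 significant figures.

0.751

The CYP2C19 pathway (15% of clearance) falls to 0.45× activity: 0.15 × 0.45 = 0.0675.
The CYP3A4 pathway (28% of clearance) is reduced to 0.29× activity: 0.28 × 0.29 = 0.0812.
The CYP2C9 pathway (17% of clearance) increases to 4.6× activity: 0.17 × 4.6 = 0.782.
Non-CYP routes (40%) are unchanged.
CL_new/CL_old = 0.0675 + 0.0812 + 0.782 + 0.4 = 1.3307.
Because systemic exposure varies inversely with clearance, the combined effect is 1 / 1.3307 = 0.751.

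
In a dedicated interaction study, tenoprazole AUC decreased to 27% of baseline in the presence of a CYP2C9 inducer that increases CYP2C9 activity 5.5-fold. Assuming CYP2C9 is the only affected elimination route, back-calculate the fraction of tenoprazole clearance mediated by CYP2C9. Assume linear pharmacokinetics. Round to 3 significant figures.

0.601

CL'/CL = 1 / 0.270 = 3.704
5.5·fm + (1 − fm) = 3.704
fm = (3.704 − 1) / (5.5 − 1) = 0.601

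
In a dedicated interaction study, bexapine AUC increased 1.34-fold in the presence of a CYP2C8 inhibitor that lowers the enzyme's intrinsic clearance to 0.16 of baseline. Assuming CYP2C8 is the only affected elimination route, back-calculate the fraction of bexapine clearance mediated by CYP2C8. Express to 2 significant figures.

Let fm be the CYP2C8 fraction. New clearance relative to baseline = fm × 0.16 + (1 − fm).
AUC ratio = 1 / (new CL fraction), so new CL fraction = 1 / 1.34 = 0.7463.
fm × 0.16 + 1 − fm = 0.7463  ⇒  fm × (0.16 − 1) = −0.2537  ⇒  fm = 0.30.

0.30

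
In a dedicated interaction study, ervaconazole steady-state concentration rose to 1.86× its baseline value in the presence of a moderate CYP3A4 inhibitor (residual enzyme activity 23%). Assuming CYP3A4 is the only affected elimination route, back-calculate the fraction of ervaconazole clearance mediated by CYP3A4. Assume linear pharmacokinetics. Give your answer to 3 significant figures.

0.600

CL'/CL = 1 / 1.86 = 0.5376
0.23·fm + (1 − fm) = 0.5376
fm = (0.5376 − 1) / (0.23 − 1) = 0.600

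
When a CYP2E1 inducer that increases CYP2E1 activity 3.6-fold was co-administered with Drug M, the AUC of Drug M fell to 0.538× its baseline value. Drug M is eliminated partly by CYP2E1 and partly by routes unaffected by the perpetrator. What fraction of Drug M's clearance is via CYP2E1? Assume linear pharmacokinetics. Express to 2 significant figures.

0.33

CL'/CL = 1 / 0.538 = 1.859
3.6·fm + (1 − fm) = 1.859
fm = (1.859 − 1) / (3.6 − 1) = 0.33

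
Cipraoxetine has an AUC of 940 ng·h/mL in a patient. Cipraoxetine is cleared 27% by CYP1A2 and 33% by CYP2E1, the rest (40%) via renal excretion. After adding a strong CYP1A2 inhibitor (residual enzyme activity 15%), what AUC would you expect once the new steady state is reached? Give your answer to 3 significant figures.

1.22 × 10³ ng·h/mL

CYP1A2: 0.27 × 0.15 = 0.0405
CYP2E1: 0.33 (unchanged)
Other: 0.4 (unchanged)
CL_new/CL_old = 0.0405 + 0.33 + 0.4 = 0.7705.
New AUC = baseline ÷ relative clearance = 940 / 0.7705 = 1.22 × 10³ ng·h/mL.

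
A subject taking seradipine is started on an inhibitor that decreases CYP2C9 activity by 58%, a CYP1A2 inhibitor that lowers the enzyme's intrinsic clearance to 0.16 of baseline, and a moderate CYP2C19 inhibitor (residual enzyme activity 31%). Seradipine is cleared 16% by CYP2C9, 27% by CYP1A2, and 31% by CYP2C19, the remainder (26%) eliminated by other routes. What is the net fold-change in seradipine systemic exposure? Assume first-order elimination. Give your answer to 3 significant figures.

2.14

The CYP2C9 pathway (16% of clearance) drops to 0.42× activity: 0.16 × 0.42 = 0.0672.
The CYP1A2 pathway (27% of clearance) is reduced to 0.16× activity: 0.27 × 0.16 = 0.0432.
The CYP2C19 pathway (31% of clearance) drops to 0.31× activity: 0.31 × 0.31 = 0.0961.
The remaining 26% of clearance is unaffected.
New clearance relative to baseline: 0.0672 + 0.0432 + 0.0961 + 0.26 = 0.4665.
Because systemic exposure varies inversely with clearance, the combined effect is 1 / 0.4665 = 2.14.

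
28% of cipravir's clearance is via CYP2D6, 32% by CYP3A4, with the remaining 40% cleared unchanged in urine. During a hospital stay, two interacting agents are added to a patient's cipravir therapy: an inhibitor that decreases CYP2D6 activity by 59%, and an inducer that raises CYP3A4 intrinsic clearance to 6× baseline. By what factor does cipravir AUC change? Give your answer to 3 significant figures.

The CYP2D6 pathway (28% of clearance) is reduced to 0.41× activity: 0.28 × 0.41 = 0.1148.
The CYP3A4 pathway (32% of clearance) rises to 6× activity: 0.32 × 6 = 1.92.
Non-CYP routes (40%) are unchanged.
New clearance relative to baseline: 0.1148 + 1.92 + 0.4 = 2.4348.
Net AUC ratio = 1 / 2.4348 = 0.411.

0.411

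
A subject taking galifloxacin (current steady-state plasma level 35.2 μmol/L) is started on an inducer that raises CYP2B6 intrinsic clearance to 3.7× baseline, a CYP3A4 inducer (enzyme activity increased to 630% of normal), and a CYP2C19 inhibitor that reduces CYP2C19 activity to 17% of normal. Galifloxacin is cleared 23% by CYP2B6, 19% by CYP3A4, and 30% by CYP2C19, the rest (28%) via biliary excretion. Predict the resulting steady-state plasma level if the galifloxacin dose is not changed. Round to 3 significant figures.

CYP2B6: 0.23 × 3.7 = 0.851
CYP3A4: 0.19 × 6.3 = 1.197
CYP2C19: 0.3 × 0.17 = 0.051
Other: 0.28 (unchanged)
New clearance relative to baseline: 0.851 + 1.197 + 0.051 + 0.28 = 2.379.
New steady-state plasma level = 35.2 / 2.379 = 14.8 μmol/L (concentration scales inversely with clearance).

14.8 μmol/L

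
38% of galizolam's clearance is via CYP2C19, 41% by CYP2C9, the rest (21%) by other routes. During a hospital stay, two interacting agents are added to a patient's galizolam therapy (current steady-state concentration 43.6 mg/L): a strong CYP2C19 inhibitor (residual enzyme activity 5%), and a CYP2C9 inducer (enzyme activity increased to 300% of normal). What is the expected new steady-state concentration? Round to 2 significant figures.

CYP2C19: 0.38 × 0.05 = 0.019
CYP2C9: 0.41 × 3 = 1.23
Other: 0.21 (unchanged)
New clearance relative to baseline: 0.019 + 1.23 + 0.21 = 1.459.
New steady-state concentration = 43.6 / 1.459 = 30 mg/L (concentration scales inversely with clearance).

30 mg/L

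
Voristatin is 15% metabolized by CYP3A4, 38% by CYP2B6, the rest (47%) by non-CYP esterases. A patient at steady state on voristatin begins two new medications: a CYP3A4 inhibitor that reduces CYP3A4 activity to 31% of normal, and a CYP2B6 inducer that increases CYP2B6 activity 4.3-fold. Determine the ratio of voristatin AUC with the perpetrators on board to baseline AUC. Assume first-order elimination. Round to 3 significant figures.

The CYP3A4 pathway (15% of clearance) is reduced to 0.31× activity: 0.15 × 0.31 = 0.0465.
The CYP2B6 pathway (38% of clearance) increases to 4.3× activity: 0.38 × 4.3 = 1.634.
Non-CYP routes (47%) are unchanged.
CL_new/CL_old = 0.0465 + 1.634 + 0.47 = 2.1505.
Because AUC varies inversely with clearance, the combined effect is 1 / 2.1505 = 0.465.

0.465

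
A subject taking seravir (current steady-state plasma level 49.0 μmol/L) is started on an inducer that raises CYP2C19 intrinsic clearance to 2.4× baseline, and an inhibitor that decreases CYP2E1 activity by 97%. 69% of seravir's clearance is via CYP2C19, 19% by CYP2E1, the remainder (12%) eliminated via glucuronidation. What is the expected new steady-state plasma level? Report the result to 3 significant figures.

The CYP2C19 pathway (69% of clearance) increases to 2.4× activity: 0.69 × 2.4 = 1.656.
The CYP2E1 pathway (19% of clearance) is reduced to 0.03× activity: 0.19 × 0.03 = 0.0057.
The remaining 12% of clearance is unaffected.
CL_new/CL_old = 1.656 + 0.0057 + 0.12 = 1.7817.
New steady-state plasma level = 49.0 / 1.7817 = 27.5 μmol/L (concentration scales inversely with clearance).

27.5 μmol/L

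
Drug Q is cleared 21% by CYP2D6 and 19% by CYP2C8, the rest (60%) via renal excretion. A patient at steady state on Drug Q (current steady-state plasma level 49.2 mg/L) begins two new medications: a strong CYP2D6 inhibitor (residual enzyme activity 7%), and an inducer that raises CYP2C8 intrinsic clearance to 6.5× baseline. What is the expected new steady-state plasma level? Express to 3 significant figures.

The CYP2D6 pathway (21% of clearance) is reduced to 0.07× activity: 0.21 × 0.07 = 0.0147.
The CYP2C8 pathway (19% of clearance) is boosted to 6.5× activity: 0.19 × 6.5 = 1.235.
The remaining 60% of clearance is unaffected.
Relative clearance = 0.0147 + 1.235 + 0.6 = 1.8497.
New steady-state plasma level = 49.2 / 1.8497 = 26.6 mg/L (concentration scales inversely with clearance).

26.6 mg/L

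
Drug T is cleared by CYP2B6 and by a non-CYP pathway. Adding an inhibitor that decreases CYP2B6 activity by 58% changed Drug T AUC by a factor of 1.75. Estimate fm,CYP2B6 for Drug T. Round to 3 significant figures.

0.739

Let fm be the CYP2B6 fraction. New clearance relative to baseline = fm × 0.42 + (1 − fm).
AUC ratio = 1 / (new CL fraction), so new CL fraction = 1 / 1.75 = 0.5714.
fm × 0.42 + 1 − fm = 0.5714  ⇒  fm × (0.42 − 1) = −0.4286  ⇒  fm = 0.739.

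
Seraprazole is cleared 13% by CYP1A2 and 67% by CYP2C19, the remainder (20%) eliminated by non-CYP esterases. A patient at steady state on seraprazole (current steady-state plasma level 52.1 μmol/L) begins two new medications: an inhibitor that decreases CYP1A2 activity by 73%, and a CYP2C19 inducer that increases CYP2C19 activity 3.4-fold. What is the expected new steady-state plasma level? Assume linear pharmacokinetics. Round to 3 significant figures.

20.7 μmol/L

CYP1A2: 0.13 × 0.27 = 0.0351
CYP2C19: 0.67 × 3.4 = 2.278
Other: 0.2 (unchanged)
New clearance relative to baseline: 0.0351 + 2.278 + 0.2 = 2.5131.
Steady-state plasma level ∝ 1/CL: new value = 52.1 / 2.5131 = 20.7 μmol/L.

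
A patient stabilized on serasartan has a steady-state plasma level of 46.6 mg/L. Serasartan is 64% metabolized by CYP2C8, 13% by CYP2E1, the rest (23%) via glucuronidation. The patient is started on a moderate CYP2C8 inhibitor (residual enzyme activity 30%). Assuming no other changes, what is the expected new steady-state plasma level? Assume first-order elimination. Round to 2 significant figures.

The CYP2C8 pathway (64% of clearance) drops to 0.3× activity: 0.64 × 0.3 = 0.192.
CYP2E1 (13%) and the residual 23% are unaffected.
New clearance relative to baseline: 0.192 + 0.13 + 0.23 = 0.552.
Steady-state plasma level ∝ 1/CL, so new value = 46.6 / 0.552 = 84 mg/L.

84 mg/L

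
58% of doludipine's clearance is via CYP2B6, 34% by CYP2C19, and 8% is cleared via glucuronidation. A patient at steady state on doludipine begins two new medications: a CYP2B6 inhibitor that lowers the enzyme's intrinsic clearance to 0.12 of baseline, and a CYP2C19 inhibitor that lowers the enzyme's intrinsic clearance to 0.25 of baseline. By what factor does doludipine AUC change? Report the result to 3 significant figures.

The CYP2B6 pathway (58% of clearance) falls to 0.12× activity: 0.58 × 0.12 = 0.0696.
The CYP2C19 pathway (34% of clearance) falls to 0.25× activity: 0.34 × 0.25 = 0.085.
Non-CYP routes (8%) are unchanged.
New clearance relative to baseline: 0.0696 + 0.085 + 0.08 = 0.2346.
AUC ∝ 1/CL: fold-change = 1 / 0.2346 = 4.26.

4.26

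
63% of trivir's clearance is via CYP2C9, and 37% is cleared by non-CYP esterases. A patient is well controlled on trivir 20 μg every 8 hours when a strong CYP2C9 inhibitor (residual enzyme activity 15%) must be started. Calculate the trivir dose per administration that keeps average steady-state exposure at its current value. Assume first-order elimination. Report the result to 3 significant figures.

CYP2C9: 0.63 × 0.15 = 0.0945
Other: 0.37 (unchanged)
New clearance relative to baseline: 0.0945 + 0.37 = 0.4645.
Css,avg = (dose rate)/CL, so holding Css fixed requires dose ∝ CL: 20 × 0.4645 = 9.29 μg.

9.29 μg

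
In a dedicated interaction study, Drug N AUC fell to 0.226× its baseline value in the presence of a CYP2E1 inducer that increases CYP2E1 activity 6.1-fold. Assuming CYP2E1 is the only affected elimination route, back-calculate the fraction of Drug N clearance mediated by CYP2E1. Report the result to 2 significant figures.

0.67

CL'/CL = 1 / 0.226 = 4.425
6.1·fm + (1 − fm) = 4.425
fm = (4.425 − 1) / (6.1 − 1) = 0.67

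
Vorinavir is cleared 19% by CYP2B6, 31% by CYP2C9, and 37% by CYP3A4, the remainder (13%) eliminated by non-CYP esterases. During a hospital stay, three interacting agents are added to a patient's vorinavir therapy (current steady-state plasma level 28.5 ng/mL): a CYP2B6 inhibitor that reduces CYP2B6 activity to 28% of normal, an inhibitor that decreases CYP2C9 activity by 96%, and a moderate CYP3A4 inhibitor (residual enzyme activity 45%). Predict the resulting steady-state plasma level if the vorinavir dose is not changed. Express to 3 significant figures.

78.7 ng/mL

The CYP2B6 pathway (19% of clearance) is reduced to 0.28× activity: 0.19 × 0.28 = 0.0532.
The CYP2C9 pathway (31% of clearance) falls to 0.04× activity: 0.31 × 0.04 = 0.0124.
The CYP3A4 pathway (37% of clearance) is reduced to 0.45× activity: 0.37 × 0.45 = 0.1665.
The remaining 13% of clearance is unaffected.
Relative clearance = 0.0532 + 0.0124 + 0.1665 + 0.13 = 0.3621.
New steady-state plasma level = 28.5 / 0.3621 = 78.7 ng/mL (concentration scales inversely with clearance).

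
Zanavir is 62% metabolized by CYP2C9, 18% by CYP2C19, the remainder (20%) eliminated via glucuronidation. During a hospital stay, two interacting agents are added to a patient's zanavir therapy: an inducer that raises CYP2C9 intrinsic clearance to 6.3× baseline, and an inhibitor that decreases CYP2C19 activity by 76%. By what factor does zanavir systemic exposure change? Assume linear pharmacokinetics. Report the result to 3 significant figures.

CYP2C9: 0.62 × 6.3 = 3.906
CYP2C19: 0.18 × 0.24 = 0.0432
Other: 0.2 (unchanged)
CL_new/CL_old = 3.906 + 0.0432 + 0.2 = 4.1492.
Because systemic exposure varies inversely with clearance, the combined effect is 1 / 4.1492 = 0.241.

0.241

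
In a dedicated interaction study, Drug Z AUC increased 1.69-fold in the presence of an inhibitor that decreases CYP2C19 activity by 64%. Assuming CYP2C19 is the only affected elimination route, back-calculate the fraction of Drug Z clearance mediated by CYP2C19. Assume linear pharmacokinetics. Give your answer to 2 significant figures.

0.64

Let x = fm,CYP2C19. Because AUC ∝ 1/CL, relative clearance fell to 1/1.69 = 0.5917.
Only the CYP2C19 route changed, so 0.5917 = x·0.36 + (1 − x), giving x = 0.64.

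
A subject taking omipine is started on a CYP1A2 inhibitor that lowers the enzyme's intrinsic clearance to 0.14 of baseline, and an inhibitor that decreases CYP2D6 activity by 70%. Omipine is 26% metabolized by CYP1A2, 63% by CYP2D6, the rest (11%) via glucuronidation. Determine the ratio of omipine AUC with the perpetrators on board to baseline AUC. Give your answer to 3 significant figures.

2.98

CYP1A2: 0.26 × 0.14 = 0.0364
CYP2D6: 0.63 × 0.3 = 0.189
Other: 0.11 (unchanged)
CL_new/CL_old = 0.0364 + 0.189 + 0.11 = 0.3354.
AUC ∝ 1/CL: fold-change = 1 / 0.3354 = 2.98.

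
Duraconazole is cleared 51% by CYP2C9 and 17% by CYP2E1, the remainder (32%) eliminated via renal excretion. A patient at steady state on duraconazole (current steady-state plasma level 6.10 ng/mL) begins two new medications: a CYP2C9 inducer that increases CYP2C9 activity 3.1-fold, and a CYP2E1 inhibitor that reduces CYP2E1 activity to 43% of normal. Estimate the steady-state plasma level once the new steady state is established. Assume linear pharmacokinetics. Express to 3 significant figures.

The CYP2C9 pathway (51% of clearance) is boosted to 3.1× activity: 0.51 × 3.1 = 1.581.
The CYP2E1 pathway (17% of clearance) falls to 0.43× activity: 0.17 × 0.43 = 0.0731.
Non-CYP routes (32%) are unchanged.
CL_new/CL_old = 1.581 + 0.0731 + 0.32 = 1.9741.
Steady-state plasma level ∝ 1/CL: new value = 6.10 / 1.9741 = 3.09 ng/mL.

3.09 ng/mL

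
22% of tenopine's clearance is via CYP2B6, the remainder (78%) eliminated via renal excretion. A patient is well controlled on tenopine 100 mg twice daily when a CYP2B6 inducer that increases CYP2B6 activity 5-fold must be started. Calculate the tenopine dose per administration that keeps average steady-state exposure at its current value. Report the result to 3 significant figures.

188 mg

The CYP2B6 pathway (22% of clearance) rises to 5× activity: 0.22 × 5 = 1.1.
The remaining 78% of clearance is unaffected.
CL_new/CL_old = 1.1 + 0.78 = 1.88.
Exposure is unchanged when dose changes in proportion to clearance. New dose = 100 mg × 1.88 = 188 mg.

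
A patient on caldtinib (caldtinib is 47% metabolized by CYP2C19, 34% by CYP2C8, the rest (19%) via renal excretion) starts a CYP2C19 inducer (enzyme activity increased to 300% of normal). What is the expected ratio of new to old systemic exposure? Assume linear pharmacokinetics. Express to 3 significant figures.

The CYP2C19 pathway (47% of clearance) is boosted to 3× activity: 0.47 × 3 = 1.41.
CYP2C8 (34%) and the residual 19% are unaffected.
Relative clearance = 1.41 + 0.34 + 0.19 = 1.94.
Since systemic exposure ∝ 1/CL, the ratio is 1 / 1.94 = 0.515.

0.515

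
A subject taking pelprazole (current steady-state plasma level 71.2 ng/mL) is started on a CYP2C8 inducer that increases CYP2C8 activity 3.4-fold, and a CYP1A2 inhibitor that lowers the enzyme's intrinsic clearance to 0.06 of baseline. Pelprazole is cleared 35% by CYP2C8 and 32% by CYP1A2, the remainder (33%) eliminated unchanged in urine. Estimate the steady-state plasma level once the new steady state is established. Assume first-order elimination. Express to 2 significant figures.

The CYP2C8 pathway (35% of clearance) rises to 3.4× activity: 0.35 × 3.4 = 1.19.
The CYP1A2 pathway (32% of clearance) is reduced to 0.06× activity: 0.32 × 0.06 = 0.0192.
Non-CYP routes (33%) are unchanged.
Relative clearance = 1.19 + 0.0192 + 0.33 = 1.5392.
Dividing the baseline by the relative clearance: 71.2 / 1.5392 = 46 ng/mL.

46 ng/mL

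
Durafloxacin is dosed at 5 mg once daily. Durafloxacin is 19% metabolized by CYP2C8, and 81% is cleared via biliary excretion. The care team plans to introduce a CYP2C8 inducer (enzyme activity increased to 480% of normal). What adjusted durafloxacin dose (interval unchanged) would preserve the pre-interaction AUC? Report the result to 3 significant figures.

The CYP2C8 pathway (19% of clearance) rises to 4.8× activity: 0.19 × 4.8 = 0.912.
The remaining 81% of clearance is unaffected.
Relative clearance = 0.912 + 0.81 = 1.722.
Exposure is unchanged when dose changes in proportion to clearance. New dose = 5 mg × 1.722 = 8.61 mg.

8.61 mg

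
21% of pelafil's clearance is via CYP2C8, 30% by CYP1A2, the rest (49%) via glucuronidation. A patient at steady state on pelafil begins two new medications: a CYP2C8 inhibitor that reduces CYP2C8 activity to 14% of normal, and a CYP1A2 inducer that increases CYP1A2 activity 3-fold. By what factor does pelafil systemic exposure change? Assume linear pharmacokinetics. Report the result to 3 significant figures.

0.705

The CYP2C8 pathway (21% of clearance) drops to 0.14× activity: 0.21 × 0.14 = 0.0294.
The CYP1A2 pathway (30% of clearance) is boosted to 3× activity: 0.3 × 3 = 0.9.
Non-CYP routes (49%) are unchanged.
New clearance relative to baseline: 0.0294 + 0.9 + 0.49 = 1.4194.
Systemic exposure ∝ 1/CL: fold-change = 1 / 1.4194 = 0.705.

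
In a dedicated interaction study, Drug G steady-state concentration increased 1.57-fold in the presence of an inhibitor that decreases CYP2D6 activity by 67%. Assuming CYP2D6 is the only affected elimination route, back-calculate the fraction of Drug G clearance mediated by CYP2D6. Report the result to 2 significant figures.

0.54

Write x for the fraction cleared via CYP2D6. The observed steady-state concentration change means clearance fell to 1/1.57 = 0.6369 of baseline.
Only the CYP2D6 route changed, so 0.6369 = x·0.33 + (1 − x), giving x = 0.54.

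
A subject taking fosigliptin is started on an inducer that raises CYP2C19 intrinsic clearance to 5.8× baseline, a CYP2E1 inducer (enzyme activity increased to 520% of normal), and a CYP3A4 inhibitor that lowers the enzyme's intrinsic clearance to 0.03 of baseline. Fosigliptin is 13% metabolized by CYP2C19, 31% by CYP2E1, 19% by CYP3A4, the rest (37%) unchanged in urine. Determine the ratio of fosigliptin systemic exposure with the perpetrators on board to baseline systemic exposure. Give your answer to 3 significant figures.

The CYP2C19 pathway (13% of clearance) rises to 5.8× activity: 0.13 × 5.8 = 0.754.
The CYP2E1 pathway (31% of clearance) rises to 5.2× activity: 0.31 × 5.2 = 1.612.
The CYP3A4 pathway (19% of clearance) is reduced to 0.03× activity: 0.19 × 0.03 = 0.0057.
Non-CYP routes (37%) are unchanged.
Relative clearance = 0.754 + 1.612 + 0.0057 + 0.37 = 2.7417.
Because systemic exposure varies inversely with clearance, the combined effect is 1 / 2.7417 = 0.365.

0.365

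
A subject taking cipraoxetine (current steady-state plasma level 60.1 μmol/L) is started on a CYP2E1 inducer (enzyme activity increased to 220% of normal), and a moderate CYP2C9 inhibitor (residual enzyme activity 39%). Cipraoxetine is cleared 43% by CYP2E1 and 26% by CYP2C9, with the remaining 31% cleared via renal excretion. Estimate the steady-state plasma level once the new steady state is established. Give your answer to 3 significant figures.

The CYP2E1 pathway (43% of clearance) is boosted to 2.2× activity: 0.43 × 2.2 = 0.946.
The CYP2C9 pathway (26% of clearance) drops to 0.39× activity: 0.26 × 0.39 = 0.1014.
The remaining 31% of clearance is unaffected.
CL_new/CL_old = 0.946 + 0.1014 + 0.31 = 1.3574.
New steady-state plasma level = 60.1 / 1.3574 = 44.3 μmol/L (concentration scales inversely with clearance).

44.3 μmol/L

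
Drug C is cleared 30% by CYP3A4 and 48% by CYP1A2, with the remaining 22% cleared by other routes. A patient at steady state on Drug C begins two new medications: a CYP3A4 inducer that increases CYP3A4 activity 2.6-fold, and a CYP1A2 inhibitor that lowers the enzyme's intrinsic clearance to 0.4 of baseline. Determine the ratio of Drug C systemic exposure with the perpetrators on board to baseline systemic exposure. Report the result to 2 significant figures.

The CYP3A4 pathway (30% of clearance) is boosted to 2.6× activity: 0.3 × 2.6 = 0.78.
The CYP1A2 pathway (48% of clearance) drops to 0.4× activity: 0.48 × 0.4 = 0.192.
Non-CYP routes (22%) are unchanged.
New clearance relative to baseline: 0.78 + 0.192 + 0.22 = 1.192.
Net systemic exposure ratio = 1 / 1.192 = 0.84.

0.84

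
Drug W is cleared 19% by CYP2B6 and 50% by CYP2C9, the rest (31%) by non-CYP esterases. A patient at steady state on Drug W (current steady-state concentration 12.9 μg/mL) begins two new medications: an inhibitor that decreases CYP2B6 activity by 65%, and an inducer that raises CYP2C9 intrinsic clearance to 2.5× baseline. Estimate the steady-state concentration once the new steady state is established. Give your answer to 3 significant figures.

7.93 μg/mL

The CYP2B6 pathway (19% of clearance) is reduced to 0.35× activity: 0.19 × 0.35 = 0.0665.
The CYP2C9 pathway (50% of clearance) rises to 2.5× activity: 0.5 × 2.5 = 1.25.
Non-CYP routes (31%) are unchanged.
Relative clearance = 0.0665 + 1.25 + 0.31 = 1.6265.
New steady-state concentration = 12.9 / 1.6265 = 7.93 μg/mL (concentration scales inversely with clearance).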